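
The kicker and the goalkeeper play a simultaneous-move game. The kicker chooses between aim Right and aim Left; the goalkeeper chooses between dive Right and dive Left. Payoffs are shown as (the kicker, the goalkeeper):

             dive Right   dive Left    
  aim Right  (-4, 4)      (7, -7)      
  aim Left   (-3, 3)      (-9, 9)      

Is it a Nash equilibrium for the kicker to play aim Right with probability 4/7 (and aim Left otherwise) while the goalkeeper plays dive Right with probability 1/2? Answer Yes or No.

Given the kicker's mix p = 4/7, the goalkeeper's payoff from dive Right is 25/7 but from dive Left is -1/7. The goalkeeper strictly prefers dive Right, so the goalkeeper would not mix.
So the proposed profile is not a Nash equilibrium.

No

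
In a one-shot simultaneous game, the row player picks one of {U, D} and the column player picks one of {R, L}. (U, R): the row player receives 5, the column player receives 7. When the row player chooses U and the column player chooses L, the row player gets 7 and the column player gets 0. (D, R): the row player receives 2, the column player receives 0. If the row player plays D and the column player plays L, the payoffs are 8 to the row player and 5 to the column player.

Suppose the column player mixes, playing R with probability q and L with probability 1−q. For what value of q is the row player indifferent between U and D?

For the row player to be willing to mix, the row player must be indifferent between U and D, which pins down the column player's mix.
  the row player's expected payoff from U: q·5 + (1−q)·7 = -2q + 7
  the row player's expected payoff from D: q·2 + (1−q)·8 = -6q + 8
  -2q + 7 = -6q + 8  ⇒  4q = 1  ⇒  q = 1/4.

q = 1/4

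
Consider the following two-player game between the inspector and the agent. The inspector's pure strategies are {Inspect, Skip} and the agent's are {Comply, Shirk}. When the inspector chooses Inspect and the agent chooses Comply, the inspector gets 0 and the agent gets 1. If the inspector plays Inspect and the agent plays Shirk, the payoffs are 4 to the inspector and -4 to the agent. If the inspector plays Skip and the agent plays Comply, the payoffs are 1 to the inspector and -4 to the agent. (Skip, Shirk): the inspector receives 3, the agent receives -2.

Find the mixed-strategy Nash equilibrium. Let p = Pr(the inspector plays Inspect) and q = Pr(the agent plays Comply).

The inspector's mix must leave the agent indifferent between Comply and Shirk.
  the agent's expected payoff from Comply: p·1 + (1−p)·(-4) = 5p - 4
  the agent's expected payoff from Shirk: p·(-4) + (1−p)·(-2) = -2p - 2
  5p - 4 = -2p - 2  ⇒  7p = 2  ⇒  p = 2/7.
Set the inspector's expected payoff from Inspect equal to that from Skip:
  the inspector's payoff to Inspect: q·0 + (1−q)·4 = -4q + 4
  the inspector's payoff to Skip: q·1 + (1−q)·3 = -2q + 3
  -4q + 4 = -2q + 3  ⇒  -2q = -1  ⇒  q = 1/2.

p = 2/7, q = 1/2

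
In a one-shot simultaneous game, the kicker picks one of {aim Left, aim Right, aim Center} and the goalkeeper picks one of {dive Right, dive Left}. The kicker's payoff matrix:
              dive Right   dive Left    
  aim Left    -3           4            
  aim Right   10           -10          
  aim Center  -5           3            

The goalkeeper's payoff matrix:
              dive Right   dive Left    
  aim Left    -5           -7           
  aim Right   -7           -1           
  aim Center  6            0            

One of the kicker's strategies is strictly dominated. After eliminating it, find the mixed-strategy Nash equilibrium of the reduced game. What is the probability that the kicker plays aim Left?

The kicker's strategy aim Center is strictly dominated by aim Left: -3 > -5 and 4 > 3. Eliminate aim Center.
Set the goalkeeper's expected payoff from dive Right equal to that from dive Left:
  the goalkeeper's payoff from dive Right: p·(-5) + (1−p)·(-7) = 2p - 7
  the goalkeeper's payoff from dive Left: p·(-7) + (1−p)·(-1) = -6p - 1
  2p - 7 = -6p - 1  ⇒  8p = 6  ⇒  p = 3/4.

p = 3/4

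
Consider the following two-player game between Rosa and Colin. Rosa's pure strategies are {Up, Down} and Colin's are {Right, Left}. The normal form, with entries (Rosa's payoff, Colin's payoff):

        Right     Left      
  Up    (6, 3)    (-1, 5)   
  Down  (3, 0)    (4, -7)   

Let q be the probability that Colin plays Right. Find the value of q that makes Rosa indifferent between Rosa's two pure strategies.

Rosa's indifference between Up and Down determines Colin's mixing probability q:
  Rosa's payoff to Up: q·6 + (1−q)·(-1) = 7q - 1
  Rosa's payoff to Down: q·3 + (1−q)·4 = -q + 4
  7q - 1 = -q + 4  ⇒  8q = 5  ⇒  q = 5/8.

q = 5/8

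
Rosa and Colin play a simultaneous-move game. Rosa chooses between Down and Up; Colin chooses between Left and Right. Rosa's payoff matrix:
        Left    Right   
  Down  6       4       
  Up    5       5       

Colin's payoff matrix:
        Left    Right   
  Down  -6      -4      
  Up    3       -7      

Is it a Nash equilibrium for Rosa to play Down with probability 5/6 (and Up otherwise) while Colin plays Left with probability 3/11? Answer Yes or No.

Given Colin's mix q = 3/11, Rosa's payoff from Down is 50/11 but from Up is 5. Rosa strictly prefers Up, so Rosa would not mix.
So the proposed profile is not a Nash equilibrium.

No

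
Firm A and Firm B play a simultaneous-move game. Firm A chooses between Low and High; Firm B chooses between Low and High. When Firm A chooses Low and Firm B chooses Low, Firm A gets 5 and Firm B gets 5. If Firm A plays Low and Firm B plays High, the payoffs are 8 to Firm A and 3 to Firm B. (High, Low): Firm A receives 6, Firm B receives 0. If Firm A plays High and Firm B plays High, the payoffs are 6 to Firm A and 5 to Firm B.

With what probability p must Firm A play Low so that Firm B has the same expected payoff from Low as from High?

In a mixed equilibrium Firm B is indifferent between Low and High; this condition fixes p.
  Firm B's expected payoff from Low: p·5 + (1−p)·0 = 5p
  Firm B's expected payoff from High: p·3 + (1−p)·5 = -2p + 5
  5p = -2p + 5  ⇒  7p = 5  ⇒  p = 5/7.

p = 5/7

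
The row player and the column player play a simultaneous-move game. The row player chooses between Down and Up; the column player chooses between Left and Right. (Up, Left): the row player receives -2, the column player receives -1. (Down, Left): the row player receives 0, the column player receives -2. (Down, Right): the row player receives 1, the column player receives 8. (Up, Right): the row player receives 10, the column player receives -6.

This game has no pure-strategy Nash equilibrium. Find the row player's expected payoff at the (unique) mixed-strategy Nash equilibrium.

The column player's mix must leave the row player indifferent between Down and Up.
  the row player's payoff from Down: q·0 + (1−q)·1 = -q + 1
  the row player's payoff from Up: q·(-2) + (1−q)·10 = -12q + 10
  -q + 1 = -12q + 10  ⇒  11q = 9  ⇒  q = 9/11.
At equilibrium the row player is indifferent across rows, so the row player's payoff equals the payoff from Down: (9/11)·0 + (2/11)·1 = 2/11.

2/11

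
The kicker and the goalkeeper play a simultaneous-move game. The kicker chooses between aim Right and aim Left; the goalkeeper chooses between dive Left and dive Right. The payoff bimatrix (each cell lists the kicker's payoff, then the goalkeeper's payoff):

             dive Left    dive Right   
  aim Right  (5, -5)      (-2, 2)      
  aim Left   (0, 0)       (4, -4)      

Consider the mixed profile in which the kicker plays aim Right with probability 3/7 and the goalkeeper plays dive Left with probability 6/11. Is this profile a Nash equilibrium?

Given the kicker's mix p = 3/7, the goalkeeper's payoff from dive Left is -15/7 but from dive Right is -10/7. The goalkeeper strictly prefers dive Right, so the goalkeeper would not mix.
So the proposed profile is not a Nash equilibrium.

No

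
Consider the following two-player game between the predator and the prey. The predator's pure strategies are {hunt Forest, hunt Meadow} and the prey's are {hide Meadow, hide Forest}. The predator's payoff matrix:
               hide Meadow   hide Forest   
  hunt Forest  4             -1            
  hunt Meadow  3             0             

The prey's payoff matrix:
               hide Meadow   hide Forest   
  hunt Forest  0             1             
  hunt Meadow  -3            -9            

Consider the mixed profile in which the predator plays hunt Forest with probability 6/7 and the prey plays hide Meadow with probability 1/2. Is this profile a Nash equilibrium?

Check the prey's indifference given the predator's mix p = 6/7:
  payoff from hide Meadow = -3/7; payoff from hide Forest = -3/7 — equal.
Check the predator's indifference given the prey's mix q = 1/2:
  payoff from hunt Forest = 3/2; payoff from hunt Meadow = 3/2 — equal.
Both players are indifferent, so neither can profitably deviate.

Yes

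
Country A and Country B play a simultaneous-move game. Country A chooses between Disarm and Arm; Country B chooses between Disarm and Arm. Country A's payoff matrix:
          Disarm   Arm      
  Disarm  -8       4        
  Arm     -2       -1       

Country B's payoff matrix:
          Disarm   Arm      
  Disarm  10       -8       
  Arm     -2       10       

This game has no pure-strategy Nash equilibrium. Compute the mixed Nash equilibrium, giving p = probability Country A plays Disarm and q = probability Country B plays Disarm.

In a mixed equilibrium Country B is indifferent between Disarm and Arm; this condition fixes p.
  Country B's payoff to Disarm: p·10 + (1−p)·(-2) = 12p - 2
  Country B's payoff to Arm: p·(-8) + (1−p)·10 = -18p + 10
  12p - 2 = -18p + 10  ⇒  30p = 12  ⇒  p = 2/5.
Set Country A's expected payoff from Disarm equal to that from Arm:
  Country A's expected payoff from Disarm: q·(-8) + (1−q)·4 = -12q + 4
  Country A's expected payoff from Arm: q·(-2) + (1−q)·(-1) = -q - 1
  -12q + 4 = -q - 1  ⇒  -11q = -5  ⇒  q = 5/11.

p = 2/5, q = 5/11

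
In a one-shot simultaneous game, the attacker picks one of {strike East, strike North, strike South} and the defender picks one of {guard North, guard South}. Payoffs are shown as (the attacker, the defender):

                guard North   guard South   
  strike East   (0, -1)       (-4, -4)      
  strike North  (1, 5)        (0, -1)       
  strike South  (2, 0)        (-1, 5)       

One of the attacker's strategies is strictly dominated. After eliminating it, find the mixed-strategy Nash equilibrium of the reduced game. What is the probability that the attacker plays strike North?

The attacker's strategy strike East is strictly dominated by strike South: 2 > 0 and -1 > -4. Eliminate strike East.
For the defender to be willing to mix, the defender must be indifferent between guard North and guard South, which pins down the attacker's mix.
  the defender's payoff from guard North: p·5 + (1−p)·0 = 5p
  the defender's payoff from guard South: p·(-1) + (1−p)·5 = -6p + 5
  5p = -6p + 5  ⇒  11p = 5  ⇒  p = 5/11.

p = 5/11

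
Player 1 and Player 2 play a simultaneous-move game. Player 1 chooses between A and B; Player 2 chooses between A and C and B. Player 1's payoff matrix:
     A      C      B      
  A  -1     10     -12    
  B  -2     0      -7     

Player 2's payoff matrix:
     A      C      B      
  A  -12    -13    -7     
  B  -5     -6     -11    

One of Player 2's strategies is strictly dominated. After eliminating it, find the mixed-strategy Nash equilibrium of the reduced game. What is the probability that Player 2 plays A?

q = 5/6

Player 2's strategy C is strictly dominated by A: -12 > -13 and -5 > -6. Eliminate C.
Player 1's indifference between A and B determines Player 2's mixing probability q:
  Player 1's payoff from A: q·(-1) + (1−q)·(-12) = 11q - 12
  Player 1's payoff from B: q·(-2) + (1−q)·(-7) = 5q - 7
  11q - 12 = 5q - 7  ⇒  6q = 5  ⇒  q = 5/6.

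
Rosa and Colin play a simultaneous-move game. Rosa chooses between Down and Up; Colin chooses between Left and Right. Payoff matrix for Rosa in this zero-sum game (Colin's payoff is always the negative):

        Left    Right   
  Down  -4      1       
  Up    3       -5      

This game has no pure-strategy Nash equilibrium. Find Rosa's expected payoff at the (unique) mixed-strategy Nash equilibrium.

-17/13

For Rosa to be willing to mix, Rosa must be indifferent between Down and Up, which pins down Colin's mix.
  Rosa's expected payoff from Down: q·(-4) + (1−q)·1 = -5q + 1
  Rosa's expected payoff from Up: q·3 + (1−q)·(-5) = 8q - 5
  -5q + 1 = 8q - 5  ⇒  -13q = -6  ⇒  q = 6/13.
At equilibrium Rosa is indifferent across rows, so Rosa's payoff equals the payoff from Down: (6/13)·(-4) + (7/13)·1 = -17/13.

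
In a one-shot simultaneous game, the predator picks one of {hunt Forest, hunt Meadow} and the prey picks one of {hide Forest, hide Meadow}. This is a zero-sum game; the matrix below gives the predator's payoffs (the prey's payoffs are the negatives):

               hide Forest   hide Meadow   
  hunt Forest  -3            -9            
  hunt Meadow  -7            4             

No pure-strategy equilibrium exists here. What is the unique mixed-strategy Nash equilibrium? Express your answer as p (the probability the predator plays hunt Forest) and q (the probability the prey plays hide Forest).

p = 11/17, q = 13/17

The prey's indifference between hide Forest and hide Meadow determines the predator's mixing probability p:
  the prey's payoff from hide Forest: p·3 + (1−p)·7 = -4p + 7
  the prey's payoff from hide Meadow: p·9 + (1−p)·(-4) = 13p - 4
  -4p + 7 = 13p - 4  ⇒  -17p = -11  ⇒  p = 11/17.
The prey's mix must leave the predator indifferent between hunt Forest and hunt Meadow.
  the predator's payoff to hunt Forest: q·(-3) + (1−q)·(-9) = 6q - 9
  the predator's payoff to hunt Meadow: q·(-7) + (1−q)·4 = -11q + 4
  6q - 9 = -11q + 4  ⇒  17q = 13  ⇒  q = 13/17.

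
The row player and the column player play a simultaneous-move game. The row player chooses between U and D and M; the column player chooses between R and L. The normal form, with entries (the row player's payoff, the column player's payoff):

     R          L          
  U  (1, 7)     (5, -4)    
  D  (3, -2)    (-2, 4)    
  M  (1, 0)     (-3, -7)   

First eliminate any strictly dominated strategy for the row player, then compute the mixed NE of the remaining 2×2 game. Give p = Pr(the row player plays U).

p = 6/17

The row player's strategy M is strictly dominated by D: 3 > 1 and -2 > -3. Eliminate M.
The column player's indifference between R and L determines the row player's mixing probability p:
  the column player's expected payoff from R: p·7 + (1−p)·(-2) = 9p - 2
  the column player's expected payoff from L: p·(-4) + (1−p)·4 = -8p + 4
  9p - 2 = -8p + 4  ⇒  17p = 6  ⇒  p = 6/17.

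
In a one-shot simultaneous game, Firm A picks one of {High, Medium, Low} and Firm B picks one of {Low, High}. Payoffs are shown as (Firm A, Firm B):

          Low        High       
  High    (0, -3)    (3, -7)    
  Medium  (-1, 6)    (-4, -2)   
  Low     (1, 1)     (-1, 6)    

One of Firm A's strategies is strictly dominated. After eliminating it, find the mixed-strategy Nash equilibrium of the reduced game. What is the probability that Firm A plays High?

p = 5/9

Firm A's strategy Medium is strictly dominated by Low: 1 > -1 and -1 > -4. Eliminate Medium.
For Firm B to be willing to mix, Firm B must be indifferent between Low and High, which pins down Firm A's mix.
  Firm B's expected payoff from Low: p·(-3) + (1−p)·1 = -4p + 1
  Firm B's expected payoff from High: p·(-7) + (1−p)·6 = -13p + 6
  -4p + 1 = -13p + 6  ⇒  9p = 5  ⇒  p = 5/9.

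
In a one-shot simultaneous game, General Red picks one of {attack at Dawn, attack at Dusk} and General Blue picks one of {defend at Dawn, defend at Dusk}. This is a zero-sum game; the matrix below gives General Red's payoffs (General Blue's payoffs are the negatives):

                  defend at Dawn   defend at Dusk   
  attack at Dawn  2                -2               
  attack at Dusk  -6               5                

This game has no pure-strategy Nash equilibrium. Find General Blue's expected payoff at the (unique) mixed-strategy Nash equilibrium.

For General Blue to be willing to mix, General Blue must be indifferent between defend at Dawn and defend at Dusk, which pins down General Red's mix.
  General Blue's payoff from defend at Dawn: p·(-2) + (1−p)·6 = -8p + 6
  General Blue's payoff from defend at Dusk: p·2 + (1−p)·(-5) = 7p - 5
  -8p + 6 = 7p - 5  ⇒  -15p = -11  ⇒  p = 11/15.
At equilibrium General Blue is indifferent across columns, so General Blue's payoff equals the payoff from defend at Dawn: (11/15)·(-2) + (4/15)·6 = 2/15.

2/15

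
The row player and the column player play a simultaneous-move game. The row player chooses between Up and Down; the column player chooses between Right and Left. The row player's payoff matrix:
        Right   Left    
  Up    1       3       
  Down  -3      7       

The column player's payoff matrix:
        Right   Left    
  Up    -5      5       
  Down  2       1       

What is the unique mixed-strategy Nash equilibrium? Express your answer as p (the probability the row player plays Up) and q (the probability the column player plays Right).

p = 1/11, q = 1/2

For the column player to be willing to mix, the column player must be indifferent between Right and Left, which pins down the row player's mix.
  the column player's expected payoff from Right: p·(-5) + (1−p)·2 = -7p + 2
  the column player's expected payoff from Left: p·5 + (1−p)·1 = 4p + 1
  -7p + 2 = 4p + 1  ⇒  -11p = -1  ⇒  p = 1/11.
The column player's mix must leave the row player indifferent between Up and Down.
  the row player's payoff to Up: q·1 + (1−q)·3 = -2q + 3
  the row player's payoff to Down: q·(-3) + (1−q)·7 = -10q + 7
  -2q + 3 = -10q + 7  ⇒  8q = 4  ⇒  q = 1/2.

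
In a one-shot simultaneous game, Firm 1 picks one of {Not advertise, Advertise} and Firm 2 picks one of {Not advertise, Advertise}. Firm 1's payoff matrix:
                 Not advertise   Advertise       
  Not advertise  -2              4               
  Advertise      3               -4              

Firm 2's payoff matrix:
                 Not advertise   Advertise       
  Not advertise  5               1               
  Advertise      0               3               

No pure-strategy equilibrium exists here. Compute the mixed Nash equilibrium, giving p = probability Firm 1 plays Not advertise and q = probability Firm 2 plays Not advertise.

Firm 1's mix must leave Firm 2 indifferent between Not advertise and Advertise.
  Firm 2's payoff to Not advertise: p·5 + (1−p)·0 = 5p
  Firm 2's payoff to Advertise: p·1 + (1−p)·3 = -2p + 3
  5p = -2p + 3  ⇒  7p = 3  ⇒  p = 3/7.
Set Firm 1's expected payoff from Not advertise equal to that from Advertise:
  Firm 1's payoff to Not advertise: q·(-2) + (1−q)·4 = -6q + 4
  Firm 1's payoff to Advertise: q·3 + (1−q)·(-4) = 7q - 4
  -6q + 4 = 7q - 4  ⇒  -13q = -8  ⇒  q = 8/13.

p = 3/7, q = 8/13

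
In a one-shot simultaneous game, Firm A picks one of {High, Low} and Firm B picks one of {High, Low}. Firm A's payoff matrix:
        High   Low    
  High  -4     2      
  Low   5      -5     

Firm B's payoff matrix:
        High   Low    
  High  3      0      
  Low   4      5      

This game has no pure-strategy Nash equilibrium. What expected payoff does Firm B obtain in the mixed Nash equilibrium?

15/4

Firm A's mix must leave Firm B indifferent between High and Low.
  Firm B's payoff to High: p·3 + (1−p)·4 = -p + 4
  Firm B's payoff to Low: p·0 + (1−p)·5 = -5p + 5
  -p + 4 = -5p + 5  ⇒  4p = 1  ⇒  p = 1/4.
At equilibrium Firm B is indifferent across columns, so Firm B's payoff equals the payoff from High: (1/4)·3 + (3/4)·4 = 15/4.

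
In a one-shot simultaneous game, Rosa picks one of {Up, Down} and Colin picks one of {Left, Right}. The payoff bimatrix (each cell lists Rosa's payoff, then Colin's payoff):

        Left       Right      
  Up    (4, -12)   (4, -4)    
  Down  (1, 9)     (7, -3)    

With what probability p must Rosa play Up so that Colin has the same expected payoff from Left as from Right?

In a mixed equilibrium Colin is indifferent between Left and Right; this condition fixes p.
  Colin's payoff from Left: p·(-12) + (1−p)·9 = -21p + 9
  Colin's payoff from Right: p·(-4) + (1−p)·(-3) = -p - 3
  -21p + 9 = -p - 3  ⇒  -20p = -12  ⇒  p = 3/5.

p = 3/5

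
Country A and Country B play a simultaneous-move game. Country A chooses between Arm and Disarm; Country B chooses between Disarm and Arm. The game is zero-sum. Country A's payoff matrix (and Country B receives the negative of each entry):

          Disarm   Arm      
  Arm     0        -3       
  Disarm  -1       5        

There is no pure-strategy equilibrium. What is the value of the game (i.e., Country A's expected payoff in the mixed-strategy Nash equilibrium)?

Set Country A's expected payoff from Arm equal to that from Disarm:
  Country A's payoff to Arm: q·0 + (1−q)·(-3) = 3q - 3
  Country A's payoff to Disarm: q·(-1) + (1−q)·5 = -6q + 5
  3q - 3 = -6q + 5  ⇒  9q = 8  ⇒  q = 8/9.
The value is Country A's expected payoff against this mix (using Arm): (8/9)·0 + (1/9)·(-3) = -1/3.

v = -1/3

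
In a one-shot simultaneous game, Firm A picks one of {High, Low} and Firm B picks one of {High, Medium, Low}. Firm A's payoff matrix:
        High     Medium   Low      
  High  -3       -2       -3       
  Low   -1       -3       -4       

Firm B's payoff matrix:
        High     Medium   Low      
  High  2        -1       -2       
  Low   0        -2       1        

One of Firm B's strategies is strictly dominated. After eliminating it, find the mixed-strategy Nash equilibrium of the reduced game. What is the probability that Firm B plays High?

q = 1/3

Firm B's strategy Medium is strictly dominated by High: 2 > -1 and 0 > -2. Eliminate Medium.
In a mixed equilibrium Firm A is indifferent between High and Low; this condition fixes q.
  Firm A's expected payoff from High: q·(-3) + (1−q)·(-3) = -3
  Firm A's expected payoff from Low: q·(-1) + (1−q)·(-4) = 3q - 4
  -3 = 3q - 4  ⇒  -3q = -1  ⇒  q = 1/3.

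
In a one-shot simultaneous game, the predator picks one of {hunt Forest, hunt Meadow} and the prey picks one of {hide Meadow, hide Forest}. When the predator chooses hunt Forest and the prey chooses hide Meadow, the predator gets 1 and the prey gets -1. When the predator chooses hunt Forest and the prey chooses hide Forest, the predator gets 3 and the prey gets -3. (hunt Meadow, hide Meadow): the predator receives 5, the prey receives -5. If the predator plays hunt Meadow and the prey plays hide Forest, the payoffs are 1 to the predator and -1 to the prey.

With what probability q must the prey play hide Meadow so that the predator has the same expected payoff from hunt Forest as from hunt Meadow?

In a mixed equilibrium the predator is indifferent between hunt Forest and hunt Meadow; this condition fixes q.
  the predator's expected payoff from hunt Forest: q·1 + (1−q)·3 = -2q + 3
  the predator's expected payoff from hunt Meadow: q·5 + (1−q)·1 = 4q + 1
  -2q + 3 = 4q + 1  ⇒  -6q = -2  ⇒  q = 1/3.

q = 1/3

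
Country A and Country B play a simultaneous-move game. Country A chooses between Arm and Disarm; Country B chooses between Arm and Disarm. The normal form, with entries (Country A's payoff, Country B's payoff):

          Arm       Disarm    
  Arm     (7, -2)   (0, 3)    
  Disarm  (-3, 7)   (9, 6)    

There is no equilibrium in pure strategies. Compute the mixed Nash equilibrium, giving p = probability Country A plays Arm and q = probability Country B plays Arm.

p = 1/6, q = 9/19

In a mixed equilibrium Country B is indifferent between Arm and Disarm; this condition fixes p.
  Country B's payoff to Arm: p·(-2) + (1−p)·7 = -9p + 7
  Country B's payoff to Disarm: p·3 + (1−p)·6 = -3p + 6
  -9p + 7 = -3p + 6  ⇒  -6p = -1  ⇒  p = 1/6.
Set Country A's expected payoff from Arm equal to that from Disarm:
  Country A's expected payoff from Arm: q·7 + (1−q)·0 = 7q
  Country A's expected payoff from Disarm: q·(-3) + (1−q)·9 = -12q + 9
  7q = -12q + 9  ⇒  19q = 9  ⇒  q = 9/19.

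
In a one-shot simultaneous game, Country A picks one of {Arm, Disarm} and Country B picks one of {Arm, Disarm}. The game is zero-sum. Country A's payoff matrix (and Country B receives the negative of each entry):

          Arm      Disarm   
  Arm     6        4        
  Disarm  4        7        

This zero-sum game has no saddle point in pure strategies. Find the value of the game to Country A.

v = 26/5

Country B's mix must leave Country A indifferent between Arm and Disarm.
  Country A's expected payoff from Arm: q·6 + (1−q)·4 = 2q + 4
  Country A's expected payoff from Disarm: q·4 + (1−q)·7 = -3q + 7
  2q + 4 = -3q + 7  ⇒  5q = 3  ⇒  q = 3/5.
The value is Country A's expected payoff against this mix (using Arm): (3/5)·6 + (2/5)·4 = 26/5.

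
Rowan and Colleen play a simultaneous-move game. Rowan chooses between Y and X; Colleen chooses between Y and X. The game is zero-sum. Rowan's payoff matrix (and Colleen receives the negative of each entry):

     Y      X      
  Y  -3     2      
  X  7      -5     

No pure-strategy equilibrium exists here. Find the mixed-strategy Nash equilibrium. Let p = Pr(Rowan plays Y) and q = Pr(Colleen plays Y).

Set Colleen's expected payoff from Y equal to that from X:
  Colleen's payoff to Y: p·3 + (1−p)·(-7) = 10p - 7
  Colleen's payoff to X: p·(-2) + (1−p)·5 = -7p + 5
  10p - 7 = -7p + 5  ⇒  17p = 12  ⇒  p = 12/17.
For Rowan to be willing to mix, Rowan must be indifferent between Y and X, which pins down Colleen's mix.
  Rowan's payoff to Y: q·(-3) + (1−q)·2 = -5q + 2
  Rowan's payoff to X: q·7 + (1−q)·(-5) = 12q - 5
  -5q + 2 = 12q - 5  ⇒  -17q = -7  ⇒  q = 7/17.

p = 12/17, q = 7/17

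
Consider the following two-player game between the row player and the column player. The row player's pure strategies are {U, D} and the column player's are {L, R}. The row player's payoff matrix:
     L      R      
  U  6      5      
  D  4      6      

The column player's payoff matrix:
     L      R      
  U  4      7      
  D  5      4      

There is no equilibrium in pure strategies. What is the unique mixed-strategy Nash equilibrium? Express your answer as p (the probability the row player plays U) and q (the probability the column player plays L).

The column player's indifference between L and R determines the row player's mixing probability p:
  the column player's expected payoff from L: p·4 + (1−p)·5 = -p + 5
  the column player's expected payoff from R: p·7 + (1−p)·4 = 3p + 4
  -p + 5 = 3p + 4  ⇒  -4p = -1  ⇒  p = 1/4.
The row player's indifference between U and D determines the column player's mixing probability q:
  the row player's payoff from U: q·6 + (1−q)·5 = q + 5
  the row player's payoff from D: q·4 + (1−q)·6 = -2q + 6
  q + 5 = -2q + 6  ⇒  3q = 1  ⇒  q = 1/3.

p = 1/4, q = 1/3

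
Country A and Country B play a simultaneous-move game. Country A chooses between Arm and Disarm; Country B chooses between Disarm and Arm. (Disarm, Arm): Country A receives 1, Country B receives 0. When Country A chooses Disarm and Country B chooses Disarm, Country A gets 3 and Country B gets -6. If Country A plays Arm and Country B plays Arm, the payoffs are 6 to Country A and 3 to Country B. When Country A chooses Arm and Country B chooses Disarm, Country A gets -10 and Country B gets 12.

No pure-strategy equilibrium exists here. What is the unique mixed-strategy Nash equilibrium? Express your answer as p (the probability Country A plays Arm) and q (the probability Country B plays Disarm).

p = 2/5, q = 5/18

Country B's indifference between Disarm and Arm determines Country A's mixing probability p:
  Country B's payoff from Disarm: p·12 + (1−p)·(-6) = 18p - 6
  Country B's payoff from Arm: p·3 + (1−p)·0 = 3p
  18p - 6 = 3p  ⇒  15p = 6  ⇒  p = 2/5.
For Country A to be willing to mix, Country A must be indifferent between Arm and Disarm, which pins down Country B's mix.
  Country A's payoff from Arm: q·(-10) + (1−q)·6 = -16q + 6
  Country A's payoff from Disarm: q·3 + (1−q)·1 = 2q + 1
  -16q + 6 = 2q + 1  ⇒  -18q = -5  ⇒  q = 5/18.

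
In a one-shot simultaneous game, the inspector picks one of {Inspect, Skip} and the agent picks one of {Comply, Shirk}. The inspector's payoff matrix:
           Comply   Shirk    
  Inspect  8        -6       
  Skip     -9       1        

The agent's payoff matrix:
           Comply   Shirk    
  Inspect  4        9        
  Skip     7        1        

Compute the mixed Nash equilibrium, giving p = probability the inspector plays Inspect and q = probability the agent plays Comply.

For the agent to be willing to mix, the agent must be indifferent between Comply and Shirk, which pins down the inspector's mix.
  the agent's payoff from Comply: p·4 + (1−p)·7 = -3p + 7
  the agent's payoff from Shirk: p·9 + (1−p)·1 = 8p + 1
  -3p + 7 = 8p + 1  ⇒  -11p = -6  ⇒  p = 6/11.
For the inspector to be willing to mix, the inspector must be indifferent between Inspect and Skip, which pins down the agent's mix.
  the inspector's payoff to Inspect: q·8 + (1−q)·(-6) = 14q - 6
  the inspector's payoff to Skip: q·(-9) + (1−q)·1 = -10q + 1
  14q - 6 = -10q + 1  ⇒  24q = 7  ⇒  q = 7/24.

p = 6/11, q = 7/24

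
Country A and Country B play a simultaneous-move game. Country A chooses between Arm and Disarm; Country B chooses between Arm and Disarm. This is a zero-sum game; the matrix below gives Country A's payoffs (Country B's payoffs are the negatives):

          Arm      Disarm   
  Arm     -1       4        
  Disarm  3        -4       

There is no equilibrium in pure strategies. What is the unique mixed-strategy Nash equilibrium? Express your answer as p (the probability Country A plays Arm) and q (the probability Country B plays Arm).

p = 7/12, q = 2/3

For Country B to be willing to mix, Country B must be indifferent between Arm and Disarm, which pins down Country A's mix.
  Country B's expected payoff from Arm: p·1 + (1−p)·(-3) = 4p - 3
  Country B's expected payoff from Disarm: p·(-4) + (1−p)·4 = -8p + 4
  4p - 3 = -8p + 4  ⇒  12p = 7  ⇒  p = 7/12.
Set Country A's expected payoff from Arm equal to that from Disarm:
  Country A's payoff from Arm: q·(-1) + (1−q)·4 = -5q + 4
  Country A's payoff from Disarm: q·3 + (1−q)·(-4) = 7q - 4
  -5q + 4 = 7q - 4  ⇒  -12q = -8  ⇒  q = 2/3.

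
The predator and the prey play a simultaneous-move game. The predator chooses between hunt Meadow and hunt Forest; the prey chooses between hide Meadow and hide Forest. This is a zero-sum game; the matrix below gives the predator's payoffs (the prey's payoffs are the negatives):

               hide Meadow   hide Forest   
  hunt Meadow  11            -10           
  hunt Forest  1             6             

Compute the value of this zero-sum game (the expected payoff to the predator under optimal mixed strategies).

In a mixed equilibrium the predator is indifferent between hunt Meadow and hunt Forest; this condition fixes q.
  the predator's payoff from hunt Meadow: q·11 + (1−q)·(-10) = 21q - 10
  the predator's payoff from hunt Forest: q·1 + (1−q)·6 = -5q + 6
  21q - 10 = -5q + 6  ⇒  26q = 16  ⇒  q = 8/13.
The value is the predator's expected payoff against this mix (using hunt Meadow): (8/13)·11 + (5/13)·(-10) = 38/13.

v = 38/13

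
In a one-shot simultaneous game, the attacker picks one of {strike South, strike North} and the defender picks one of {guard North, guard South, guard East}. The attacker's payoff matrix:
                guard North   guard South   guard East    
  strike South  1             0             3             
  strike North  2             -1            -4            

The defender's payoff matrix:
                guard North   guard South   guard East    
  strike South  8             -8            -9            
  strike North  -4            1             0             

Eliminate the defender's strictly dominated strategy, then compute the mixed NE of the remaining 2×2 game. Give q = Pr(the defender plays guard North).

q = 1/2

The defender's strategy guard East is strictly dominated by guard South: -8 > -9 and 1 > 0. Eliminate guard East.
Set the attacker's expected payoff from strike South equal to that from strike North:
  the attacker's payoff to strike South: q·1 + (1−q)·0 = q
  the attacker's payoff to strike North: q·2 + (1−q)·(-1) = 3q - 1
  q = 3q - 1  ⇒  -2q = -1  ⇒  q = 1/2.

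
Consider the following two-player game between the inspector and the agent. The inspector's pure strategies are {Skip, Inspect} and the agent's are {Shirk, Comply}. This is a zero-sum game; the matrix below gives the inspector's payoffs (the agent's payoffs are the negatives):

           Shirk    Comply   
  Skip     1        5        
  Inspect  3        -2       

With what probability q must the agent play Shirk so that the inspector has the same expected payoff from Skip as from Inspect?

Set the inspector's expected payoff from Skip equal to that from Inspect:
  the inspector's payoff to Skip: q·1 + (1−q)·5 = -4q + 5
  the inspector's payoff to Inspect: q·3 + (1−q)·(-2) = 5q - 2
  -4q + 5 = 5q - 2  ⇒  -9q = -7  ⇒  q = 7/9.

q = 7/9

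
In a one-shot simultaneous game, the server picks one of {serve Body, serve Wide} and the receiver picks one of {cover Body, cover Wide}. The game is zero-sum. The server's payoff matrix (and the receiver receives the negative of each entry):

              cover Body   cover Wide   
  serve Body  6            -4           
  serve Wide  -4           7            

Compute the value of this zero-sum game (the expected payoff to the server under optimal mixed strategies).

The server's indifference between serve Body and serve Wide determines the receiver's mixing probability q:
  the server's expected payoff from serve Body: q·6 + (1−q)·(-4) = 10q - 4
  the server's expected payoff from serve Wide: q·(-4) + (1−q)·7 = -11q + 7
  10q - 4 = -11q + 7  ⇒  21q = 11  ⇒  q = 11/21.
The value is the server's expected payoff against this mix (using serve Body): (11/21)·6 + (10/21)·(-4) = 26/21.

v = 26/21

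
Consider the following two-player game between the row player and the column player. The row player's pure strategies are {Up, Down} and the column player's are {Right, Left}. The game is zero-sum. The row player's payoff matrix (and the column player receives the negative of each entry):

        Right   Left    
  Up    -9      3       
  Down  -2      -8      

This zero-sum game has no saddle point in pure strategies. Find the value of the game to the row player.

In a mixed equilibrium the row player is indifferent between Up and Down; this condition fixes q.
  the row player's expected payoff from Up: q·(-9) + (1−q)·3 = -12q + 3
  the row player's expected payoff from Down: q·(-2) + (1−q)·(-8) = 6q - 8
  -12q + 3 = 6q - 8  ⇒  -18q = -11  ⇒  q = 11/18.
The value is the row player's expected payoff against this mix (using Up): (11/18)·(-9) + (7/18)·3 = -13/3.

v = -13/3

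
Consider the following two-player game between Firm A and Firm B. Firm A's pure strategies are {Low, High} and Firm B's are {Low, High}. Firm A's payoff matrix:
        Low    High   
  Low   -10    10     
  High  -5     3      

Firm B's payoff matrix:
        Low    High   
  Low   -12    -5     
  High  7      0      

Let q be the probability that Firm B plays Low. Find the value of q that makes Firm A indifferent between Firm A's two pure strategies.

For Firm A to be willing to mix, Firm A must be indifferent between Low and High, which pins down Firm B's mix.
  Firm A's expected payoff from Low: q·(-10) + (1−q)·10 = -20q + 10
  Firm A's expected payoff from High: q·(-5) + (1−q)·3 = -8q + 3
  -20q + 10 = -8q + 3  ⇒  -12q = -7  ⇒  q = 7/12.

q = 7/12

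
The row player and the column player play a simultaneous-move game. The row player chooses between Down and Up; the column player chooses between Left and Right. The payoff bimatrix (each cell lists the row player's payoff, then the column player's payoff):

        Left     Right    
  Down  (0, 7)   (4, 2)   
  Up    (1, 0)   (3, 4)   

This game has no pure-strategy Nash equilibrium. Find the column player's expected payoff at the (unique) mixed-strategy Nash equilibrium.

28/9

The row player's mix must leave the column player indifferent between Left and Right.
  the column player's payoff to Left: p·7 + (1−p)·0 = 7p
  the column player's payoff to Right: p·2 + (1−p)·4 = -2p + 4
  7p = -2p + 4  ⇒  9p = 4  ⇒  p = 4/9.
At equilibrium the column player is indifferent across columns, so the column player's payoff equals the payoff from Left: (4/9)·7 + (5/9)·0 = 28/9.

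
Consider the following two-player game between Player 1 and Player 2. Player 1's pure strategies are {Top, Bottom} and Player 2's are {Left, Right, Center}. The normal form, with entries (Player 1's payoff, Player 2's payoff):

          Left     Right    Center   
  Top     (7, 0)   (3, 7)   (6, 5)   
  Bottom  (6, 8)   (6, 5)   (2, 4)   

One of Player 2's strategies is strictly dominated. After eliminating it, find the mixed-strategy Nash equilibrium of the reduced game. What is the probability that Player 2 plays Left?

q = 3/4

Player 2's strategy Center is strictly dominated by Right: 7 > 5 and 5 > 4. Eliminate Center.
Player 2's mix must leave Player 1 indifferent between Top and Bottom.
  Player 1's payoff from Top: q·7 + (1−q)·3 = 4q + 3
  Player 1's payoff from Bottom: q·6 + (1−q)·6 = 6
  4q + 3 = 6  ⇒  4q = 3  ⇒  q = 3/4.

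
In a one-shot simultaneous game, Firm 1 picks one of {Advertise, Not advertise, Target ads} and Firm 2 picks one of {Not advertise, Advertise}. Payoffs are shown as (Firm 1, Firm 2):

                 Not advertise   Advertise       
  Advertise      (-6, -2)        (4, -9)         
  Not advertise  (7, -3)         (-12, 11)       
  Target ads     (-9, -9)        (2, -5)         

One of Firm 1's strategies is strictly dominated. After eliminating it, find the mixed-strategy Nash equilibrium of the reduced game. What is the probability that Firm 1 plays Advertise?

Firm 1's strategy Target ads is strictly dominated by Advertise: -6 > -9 and 4 > 2. Eliminate Target ads.
For Firm 2 to be willing to mix, Firm 2 must be indifferent between Not advertise and Advertise, which pins down Firm 1's mix.
  Firm 2's expected payoff from Not advertise: p·(-2) + (1−p)·(-3) = p - 3
  Firm 2's expected payoff from Advertise: p·(-9) + (1−p)·11 = -20p + 11
  p - 3 = -20p + 11  ⇒  21p = 14  ⇒  p = 2/3.

p = 2/3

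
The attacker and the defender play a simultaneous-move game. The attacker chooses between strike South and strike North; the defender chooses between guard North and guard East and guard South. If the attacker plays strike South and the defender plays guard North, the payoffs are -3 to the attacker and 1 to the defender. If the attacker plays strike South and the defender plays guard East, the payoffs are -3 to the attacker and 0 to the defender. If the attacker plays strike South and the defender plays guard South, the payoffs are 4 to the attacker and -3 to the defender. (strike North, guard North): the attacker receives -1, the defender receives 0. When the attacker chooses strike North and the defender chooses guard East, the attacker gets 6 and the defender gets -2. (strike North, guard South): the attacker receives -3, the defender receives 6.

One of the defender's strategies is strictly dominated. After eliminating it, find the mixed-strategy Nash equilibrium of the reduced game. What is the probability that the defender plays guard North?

q = 7/9

The defender's strategy guard East is strictly dominated by guard North: 1 > 0 and 0 > -2. Eliminate guard East.
The attacker's indifference between strike South and strike North determines the defender's mixing probability q:
  the attacker's payoff to strike South: q·(-3) + (1−q)·4 = -7q + 4
  the attacker's payoff to strike North: q·(-1) + (1−q)·(-3) = 2q - 3
  -7q + 4 = 2q - 3  ⇒  -9q = -7  ⇒  q = 7/9.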